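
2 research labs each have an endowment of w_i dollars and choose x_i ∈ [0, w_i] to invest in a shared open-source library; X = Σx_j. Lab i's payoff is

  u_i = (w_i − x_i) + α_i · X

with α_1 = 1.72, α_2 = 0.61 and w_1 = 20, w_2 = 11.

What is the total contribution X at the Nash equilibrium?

20

∂u_i/∂x_i = α_i − 1, so lab i contributes w_i if α_i > 1, else 0.
α_i > 1 for i ∈ {1}; NE contributions (20, 0), X = 20.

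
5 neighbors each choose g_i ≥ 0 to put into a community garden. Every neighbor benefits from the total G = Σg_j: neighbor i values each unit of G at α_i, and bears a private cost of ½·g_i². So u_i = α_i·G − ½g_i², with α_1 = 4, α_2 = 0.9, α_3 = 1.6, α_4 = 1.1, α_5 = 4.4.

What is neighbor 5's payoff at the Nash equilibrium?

43.12

Neighbor i's FOC: ∂u_i/∂g_i = α_i − g_i = 0, so g_i* = α_i.
NE contributions = (4, 0.9, 1.6, 1.1, 4.4); G = 12.
u_5 = α_5·G − ½·(g_5)² = 4.4·12 − ½·4.4² = 43.12.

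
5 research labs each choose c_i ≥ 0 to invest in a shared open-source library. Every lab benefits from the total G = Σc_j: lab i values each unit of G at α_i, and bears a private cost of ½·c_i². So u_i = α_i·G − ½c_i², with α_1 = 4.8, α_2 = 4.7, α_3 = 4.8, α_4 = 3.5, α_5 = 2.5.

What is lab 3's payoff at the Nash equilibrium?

Lab i's FOC: ∂u_i/∂c_i = α_i − c_i = 0, so c_i* = α_i.
NE contributions = (4.8, 4.7, 4.8, 3.5, 2.5); G = 20.3.
u_3 = α_3·G − ½·(c_3)² = 4.8·20.3 − ½·4.8² = 85.92.

85.92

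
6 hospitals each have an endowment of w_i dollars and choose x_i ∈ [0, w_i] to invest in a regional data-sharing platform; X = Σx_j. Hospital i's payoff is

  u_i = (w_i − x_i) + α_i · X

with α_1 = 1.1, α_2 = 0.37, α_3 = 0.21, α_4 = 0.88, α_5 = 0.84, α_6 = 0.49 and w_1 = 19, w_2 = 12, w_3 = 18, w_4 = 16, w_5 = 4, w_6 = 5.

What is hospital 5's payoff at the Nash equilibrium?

19.96

∂u_i/∂x_i = α_i − 1, so hospital i contributes w_i if α_i > 1, else 0.
α_i > 1 for i ∈ {1}; NE contributions (19, 0, 0, 0, 0, 0), X = 19.
u_5 = (4 − 0) + 0.84·19 = 19.96.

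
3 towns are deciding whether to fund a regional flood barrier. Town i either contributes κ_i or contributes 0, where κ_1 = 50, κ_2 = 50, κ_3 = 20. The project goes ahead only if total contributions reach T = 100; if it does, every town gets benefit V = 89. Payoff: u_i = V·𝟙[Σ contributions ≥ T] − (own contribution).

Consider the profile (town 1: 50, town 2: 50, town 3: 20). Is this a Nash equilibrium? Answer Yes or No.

No

Total = 120 ≥ 100: provided.
Town 1 (pledges 50, payoff 39): dropping to 0 → total 70, payoff 0. No gain.
Town 2 (pledges 50, payoff 39): dropping to 0 → total 70, payoff 0. No gain.
Town 3 (pledges 20, payoff 69): dropping to 0 → total 100, payoff 89. Profitable deviation.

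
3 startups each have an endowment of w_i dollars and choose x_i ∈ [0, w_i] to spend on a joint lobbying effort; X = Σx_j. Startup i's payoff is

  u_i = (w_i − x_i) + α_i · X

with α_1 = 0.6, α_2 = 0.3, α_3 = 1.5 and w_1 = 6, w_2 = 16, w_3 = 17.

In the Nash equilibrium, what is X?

∂u_i/∂x_i = α_i − 1, so startup i contributes w_i if α_i > 1, else 0.
α_i > 1 for i ∈ {3}; NE contributions (0, 0, 17), X = 17.

17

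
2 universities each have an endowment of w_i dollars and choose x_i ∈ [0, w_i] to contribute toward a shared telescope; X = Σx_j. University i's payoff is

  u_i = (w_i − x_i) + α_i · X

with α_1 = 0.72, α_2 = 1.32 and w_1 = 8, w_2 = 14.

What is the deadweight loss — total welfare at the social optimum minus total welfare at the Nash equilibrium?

8.32

∂u_i/∂x_i = α_i − 1, so university i contributes w_i if α_i > 1, else 0.
α_i > 1 for i ∈ {2}; NE contributions (0, 14), X = 14.
W^NE = Σw_i − X^NE + (Σα_i)·X^NE = 22 + 1.04·14 = 36.56.
Planner: ∂(Σu_j)/∂x_i = Σα_j − 1 = 1.04 > 0, so everyone contributes w_i; X^SO = 22, W^SO = 22 + 1.04·22 = 44.88.
Deadweight loss = 8.32.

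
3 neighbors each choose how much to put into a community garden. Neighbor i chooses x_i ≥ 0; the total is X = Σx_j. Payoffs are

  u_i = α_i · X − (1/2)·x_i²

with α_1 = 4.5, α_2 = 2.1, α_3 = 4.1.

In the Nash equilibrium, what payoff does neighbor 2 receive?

Neighbor i's FOC: ∂u_i/∂x_i = α_i − x_i = 0, so x_i* = α_i.
NE contributions = (4.5, 2.1, 4.1); X = 10.7.
u_2 = α_2·X − ½·(x_2)² = 2.1·10.7 − ½·2.1² = 20.265.

20.265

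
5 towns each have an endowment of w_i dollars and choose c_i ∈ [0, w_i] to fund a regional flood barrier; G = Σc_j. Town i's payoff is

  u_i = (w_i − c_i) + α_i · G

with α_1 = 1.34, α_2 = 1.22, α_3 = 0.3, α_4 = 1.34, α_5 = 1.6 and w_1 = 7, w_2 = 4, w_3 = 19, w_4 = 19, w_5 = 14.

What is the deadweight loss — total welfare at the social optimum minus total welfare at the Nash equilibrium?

∂u_i/∂c_i = α_i − 1, so town i contributes w_i if α_i > 1, else 0.
α_i > 1 for i ∈ {1, 2, 4, 5}; NE contributions (7, 4, 0, 19, 14), G = 44.
W^NE = Σw_i − G^NE + (Σα_i)·G^NE = 63 + 4.8·44 = 274.2.
Planner: ∂(Σu_j)/∂c_i = Σα_j − 1 = 4.8 > 0, so everyone contributes w_i; G^SO = 63, W^SO = 63 + 4.8·63 = 365.4.
Deadweight loss = 91.2.

91.2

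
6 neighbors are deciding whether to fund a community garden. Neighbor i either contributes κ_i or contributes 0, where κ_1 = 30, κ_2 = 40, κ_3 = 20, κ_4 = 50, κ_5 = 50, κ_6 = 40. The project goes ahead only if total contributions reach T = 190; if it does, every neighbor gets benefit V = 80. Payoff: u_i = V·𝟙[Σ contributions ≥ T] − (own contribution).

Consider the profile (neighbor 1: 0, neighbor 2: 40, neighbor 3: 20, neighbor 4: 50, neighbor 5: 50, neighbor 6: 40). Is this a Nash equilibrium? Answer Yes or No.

Total = 200 ≥ 190: provided.
Neighbor 1 (pledges 0, payoff 80): pledging 30 → total 230, payoff 50. No gain.
Neighbor 2 (pledges 40, payoff 40): dropping to 0 → total 160, payoff 0. No gain.
Neighbor 3 (pledges 20, payoff 60): dropping to 0 → total 180, payoff 0. No gain.
Neighbor 4 (pledges 50, payoff 30): dropping to 0 → total 150, payoff 0. No gain.
Neighbor 5 (pledges 50, payoff 30): dropping to 0 → total 150, payoff 0. No gain.
Neighbor 6 (pledges 40, payoff 40): dropping to 0 → total 160, payoff 0. No gain.

Yes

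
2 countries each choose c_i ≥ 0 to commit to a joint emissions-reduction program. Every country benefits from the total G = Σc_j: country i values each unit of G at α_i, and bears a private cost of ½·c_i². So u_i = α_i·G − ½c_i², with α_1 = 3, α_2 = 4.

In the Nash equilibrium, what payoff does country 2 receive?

Country i's FOC: ∂u_i/∂c_i = α_i − c_i = 0, so c_i* = α_i.
NE contributions = (3, 4); G = 7.
u_2 = α_2·G − ½·(c_2)² = 4·7 − ½·4² = 20.

20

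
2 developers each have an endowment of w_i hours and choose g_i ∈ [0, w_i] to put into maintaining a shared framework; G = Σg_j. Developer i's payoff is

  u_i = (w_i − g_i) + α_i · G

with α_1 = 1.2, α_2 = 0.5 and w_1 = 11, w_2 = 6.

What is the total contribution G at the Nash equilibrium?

11

∂u_i/∂g_i = α_i − 1, so developer i contributes w_i if α_i > 1, else 0.
α_i > 1 for i ∈ {1}; NE contributions (11, 0), G = 11.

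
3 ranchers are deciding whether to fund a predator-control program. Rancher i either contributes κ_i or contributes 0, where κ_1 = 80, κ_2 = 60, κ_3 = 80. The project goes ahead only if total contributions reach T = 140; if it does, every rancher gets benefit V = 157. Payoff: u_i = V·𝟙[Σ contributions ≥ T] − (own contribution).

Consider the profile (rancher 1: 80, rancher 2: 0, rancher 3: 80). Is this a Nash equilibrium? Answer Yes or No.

Yes

Total = 160 ≥ 140: provided.
Rancher 1 (pledges 80, payoff 77): dropping to 0 → total 80, payoff 0. No gain.
Rancher 2 (pledges 0, payoff 157): pledging 60 → total 220, payoff 97. No gain.
Rancher 3 (pledges 80, payoff 77): dropping to 0 → total 80, payoff 0. No gain.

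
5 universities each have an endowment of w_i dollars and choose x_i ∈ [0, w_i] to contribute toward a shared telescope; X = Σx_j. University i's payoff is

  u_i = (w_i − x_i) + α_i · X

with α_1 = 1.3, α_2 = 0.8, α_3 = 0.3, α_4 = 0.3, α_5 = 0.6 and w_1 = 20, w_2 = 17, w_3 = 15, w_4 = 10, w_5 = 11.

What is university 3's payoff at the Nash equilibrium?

∂u_i/∂x_i = α_i − 1, so university i contributes w_i if α_i > 1, else 0.
α_i > 1 for i ∈ {1}; NE contributions (20, 0, 0, 0, 0), X = 20.
u_3 = (15 − 0) + 0.3·20 = 21.

21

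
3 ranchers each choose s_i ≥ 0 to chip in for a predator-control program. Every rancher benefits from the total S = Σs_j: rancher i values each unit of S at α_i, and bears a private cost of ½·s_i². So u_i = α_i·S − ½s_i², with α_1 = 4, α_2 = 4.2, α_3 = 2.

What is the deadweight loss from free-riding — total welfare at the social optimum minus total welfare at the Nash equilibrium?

Rancher i's FOC: ∂u_i/∂s_i = α_i − s_i = 0, so s_i* = α_i.
NE contributions = (4, 4.2, 2); S = 10.2.
W^NE = (Σα)·S − ½Σα_i² = 10.2² − ½·37.64 = 85.22.
Planner sets s_i = Σα_j = 10.2 for every i, so S^SO = 3·10.2 = 30.6.
W^SO = (Σα)·S^SO − ½·3·(Σα)² = (3/2)·10.2² = 156.06.
Deadweight loss = W^SO − W^NE = 70.84.

70.84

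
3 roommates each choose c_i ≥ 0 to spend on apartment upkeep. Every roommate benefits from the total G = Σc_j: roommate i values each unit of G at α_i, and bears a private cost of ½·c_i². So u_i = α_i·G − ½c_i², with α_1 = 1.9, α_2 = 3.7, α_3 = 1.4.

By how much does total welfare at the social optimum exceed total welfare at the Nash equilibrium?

34.13

Roommate i's FOC: ∂u_i/∂c_i = α_i − c_i = 0, so c_i* = α_i.
NE contributions = (1.9, 3.7, 1.4); G = 7.
W^NE = (Σα)·G − ½Σα_i² = 7² − ½·19.26 = 39.37.
Planner sets c_i = Σα_j = 7 for every i, so G^SO = 3·7 = 21.
W^SO = (Σα)·G^SO − ½·3·(Σα)² = (3/2)·7² = 73.5.
Deadweight loss = W^SO − W^NE = 34.13.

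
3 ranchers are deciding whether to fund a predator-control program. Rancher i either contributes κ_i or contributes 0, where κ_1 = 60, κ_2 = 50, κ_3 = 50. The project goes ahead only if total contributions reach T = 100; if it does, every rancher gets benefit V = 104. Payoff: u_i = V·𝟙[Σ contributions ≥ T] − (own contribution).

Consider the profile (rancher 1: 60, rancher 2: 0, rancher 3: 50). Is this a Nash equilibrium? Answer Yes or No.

Yes

Total = 110 ≥ 100: provided.
Rancher 1 (pledges 60, payoff 44): dropping to 0 → total 50, payoff 0. No gain.
Rancher 2 (pledges 0, payoff 104): pledging 50 → total 160, payoff 54. No gain.
Rancher 3 (pledges 50, payoff 54): dropping to 0 → total 60, payoff 0. No gain.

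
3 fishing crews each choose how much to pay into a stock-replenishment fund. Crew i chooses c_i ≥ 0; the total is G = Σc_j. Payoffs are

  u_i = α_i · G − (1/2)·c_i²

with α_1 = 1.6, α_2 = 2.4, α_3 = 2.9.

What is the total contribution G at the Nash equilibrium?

Crew i's FOC: ∂u_i/∂c_i = α_i − c_i = 0, so c_i* = α_i.
NE contributions = (1.6, 2.4, 2.9); G = 6.9.

6.9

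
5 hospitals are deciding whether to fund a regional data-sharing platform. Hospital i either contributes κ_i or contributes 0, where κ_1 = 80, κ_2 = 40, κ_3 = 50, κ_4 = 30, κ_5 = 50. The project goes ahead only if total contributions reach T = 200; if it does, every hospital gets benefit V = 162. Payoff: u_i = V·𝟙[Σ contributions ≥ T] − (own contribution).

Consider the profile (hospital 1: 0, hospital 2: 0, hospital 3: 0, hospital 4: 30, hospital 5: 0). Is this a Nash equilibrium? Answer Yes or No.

No

Total = 30 < 200: not provided.
Hospital 1 (pledges 0, payoff 0): pledging 80 → total 110, payoff -80. No gain.
Hospital 2 (pledges 0, payoff 0): pledging 40 → total 70, payoff -40. No gain.
Hospital 3 (pledges 0, payoff 0): pledging 50 → total 80, payoff -50. No gain.
Hospital 4 (pledges 30, payoff -30): dropping to 0 → total 0, payoff 0. Profitable deviation.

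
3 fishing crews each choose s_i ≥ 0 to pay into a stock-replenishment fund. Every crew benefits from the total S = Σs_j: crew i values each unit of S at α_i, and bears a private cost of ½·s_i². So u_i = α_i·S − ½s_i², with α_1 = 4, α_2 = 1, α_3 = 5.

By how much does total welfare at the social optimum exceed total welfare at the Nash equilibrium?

Crew i's FOC: ∂u_i/∂s_i = α_i − s_i = 0, so s_i* = α_i.
NE contributions = (4, 1, 5); S = 10.
W^NE = (Σα)·S − ½Σα_i² = 10² − ½·42 = 79.
Planner sets s_i = Σα_j = 10 for every i, so S^SO = 3·10 = 30.
W^SO = (Σα)·S^SO − ½·3·(Σα)² = (3/2)·10² = 150.
Deadweight loss = W^SO − W^NE = 71.

71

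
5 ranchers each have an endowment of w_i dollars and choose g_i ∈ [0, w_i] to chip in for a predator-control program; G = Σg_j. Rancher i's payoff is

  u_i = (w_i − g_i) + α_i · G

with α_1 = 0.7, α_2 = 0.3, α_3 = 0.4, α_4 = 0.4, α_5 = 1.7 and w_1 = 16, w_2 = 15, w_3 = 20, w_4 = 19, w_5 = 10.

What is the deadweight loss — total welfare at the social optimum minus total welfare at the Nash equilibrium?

∂u_i/∂g_i = α_i − 1, so rancher i contributes w_i if α_i > 1, else 0.
α_i > 1 for i ∈ {5}; NE contributions (0, 0, 0, 0, 10), G = 10.
W^NE = Σw_i − G^NE + (Σα_i)·G^NE = 80 + 2.5·10 = 105.
Planner: ∂(Σu_j)/∂g_i = Σα_j − 1 = 2.5 > 0, so everyone contributes w_i; G^SO = 80, W^SO = 80 + 2.5·80 = 280.
Deadweight loss = 175.

175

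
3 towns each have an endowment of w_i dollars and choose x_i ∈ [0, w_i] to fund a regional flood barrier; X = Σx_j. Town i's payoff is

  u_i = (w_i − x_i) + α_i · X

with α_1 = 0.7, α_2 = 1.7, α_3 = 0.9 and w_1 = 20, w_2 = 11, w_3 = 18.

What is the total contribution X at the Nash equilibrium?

11

∂u_i/∂x_i = α_i − 1, so town i contributes w_i if α_i > 1, else 0.
α_i > 1 for i ∈ {2}; NE contributions (0, 11, 0), X = 11.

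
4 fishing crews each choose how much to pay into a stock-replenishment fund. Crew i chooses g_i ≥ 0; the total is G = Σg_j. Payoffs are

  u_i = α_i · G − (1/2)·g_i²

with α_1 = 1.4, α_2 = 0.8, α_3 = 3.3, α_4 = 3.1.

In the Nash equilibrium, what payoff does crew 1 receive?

Crew i's FOC: ∂u_i/∂g_i = α_i − g_i = 0, so g_i* = α_i.
NE contributions = (1.4, 0.8, 3.3, 3.1); G = 8.6.
u_1 = α_1·G − ½·(g_1)² = 1.4·8.6 − ½·1.4² = 11.06.

11.06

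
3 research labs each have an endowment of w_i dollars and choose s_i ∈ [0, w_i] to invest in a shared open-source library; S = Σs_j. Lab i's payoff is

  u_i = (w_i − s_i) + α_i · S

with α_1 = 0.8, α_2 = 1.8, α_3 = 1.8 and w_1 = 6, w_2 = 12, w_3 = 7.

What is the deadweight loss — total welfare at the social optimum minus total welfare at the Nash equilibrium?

∂u_i/∂s_i = α_i − 1, so lab i contributes w_i if α_i > 1, else 0.
α_i > 1 for i ∈ {2, 3}; NE contributions (0, 12, 7), S = 19.
W^NE = Σw_i − S^NE + (Σα_i)·S^NE = 25 + 3.4·19 = 89.6.
Planner: ∂(Σu_j)/∂s_i = Σα_j − 1 = 3.4 > 0, so everyone contributes w_i; S^SO = 25, W^SO = 25 + 3.4·25 = 110.
Deadweight loss = 20.4.

20.4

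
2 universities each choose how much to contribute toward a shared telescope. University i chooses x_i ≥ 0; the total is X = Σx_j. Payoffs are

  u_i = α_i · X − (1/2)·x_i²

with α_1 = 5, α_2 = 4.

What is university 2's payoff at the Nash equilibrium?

28

University i's FOC: ∂u_i/∂x_i = α_i − x_i = 0, so x_i* = α_i.
NE contributions = (5, 4); X = 9.
u_2 = α_2·X − ½·(x_2)² = 4·9 − ½·4² = 28.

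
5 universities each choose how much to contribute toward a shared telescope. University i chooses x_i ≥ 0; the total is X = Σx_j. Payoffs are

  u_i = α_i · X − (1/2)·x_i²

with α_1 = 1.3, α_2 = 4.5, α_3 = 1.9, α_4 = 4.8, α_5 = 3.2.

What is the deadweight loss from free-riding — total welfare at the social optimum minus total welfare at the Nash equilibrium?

University i's FOC: ∂u_i/∂x_i = α_i − x_i = 0, so x_i* = α_i.
NE contributions = (1.3, 4.5, 1.9, 4.8, 3.2); X = 15.7.
W^NE = (Σα)·X − ½Σα_i² = 15.7² − ½·58.83 = 217.075.
Planner sets x_i = Σα_j = 15.7 for every i, so X^SO = 5·15.7 = 78.5.
W^SO = (Σα)·X^SO − ½·5·(Σα)² = (5/2)·15.7² = 616.225.
Deadweight loss = W^SO − W^NE = 399.15.

399.15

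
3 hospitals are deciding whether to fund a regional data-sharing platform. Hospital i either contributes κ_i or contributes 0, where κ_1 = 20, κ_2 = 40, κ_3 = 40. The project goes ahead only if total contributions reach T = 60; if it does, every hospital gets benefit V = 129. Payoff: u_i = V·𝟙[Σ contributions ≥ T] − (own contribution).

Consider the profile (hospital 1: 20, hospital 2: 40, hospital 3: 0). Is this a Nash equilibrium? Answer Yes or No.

Yes

Total = 60 ≥ 60: provided.
Hospital 1 (pledges 20, payoff 109): dropping to 0 → total 40, payoff 0. No gain.
Hospital 2 (pledges 40, payoff 89): dropping to 0 → total 20, payoff 0. No gain.
Hospital 3 (pledges 0, payoff 129): pledging 40 → total 100, payoff 89. No gain.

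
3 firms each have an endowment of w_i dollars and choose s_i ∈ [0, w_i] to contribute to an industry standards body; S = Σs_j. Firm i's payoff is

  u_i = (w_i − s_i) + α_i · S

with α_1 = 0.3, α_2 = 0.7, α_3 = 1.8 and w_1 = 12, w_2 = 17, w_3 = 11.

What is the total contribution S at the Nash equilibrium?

11

∂u_i/∂s_i = α_i − 1, so firm i contributes w_i if α_i > 1, else 0.
α_i > 1 for i ∈ {3}; NE contributions (0, 0, 11), S = 11.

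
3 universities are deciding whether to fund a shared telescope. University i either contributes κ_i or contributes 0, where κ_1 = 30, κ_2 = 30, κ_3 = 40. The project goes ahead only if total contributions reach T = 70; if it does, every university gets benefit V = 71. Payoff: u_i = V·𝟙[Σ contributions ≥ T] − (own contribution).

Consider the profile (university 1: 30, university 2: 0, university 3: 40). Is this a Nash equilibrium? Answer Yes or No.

Yes

Total = 70 ≥ 70: provided.
University 1 (pledges 30, payoff 41): dropping to 0 → total 40, payoff 0. No gain.
University 2 (pledges 0, payoff 71): pledging 30 → total 100, payoff 41. No gain.
University 3 (pledges 40, payoff 31): dropping to 0 → total 30, payoff 0. No gain.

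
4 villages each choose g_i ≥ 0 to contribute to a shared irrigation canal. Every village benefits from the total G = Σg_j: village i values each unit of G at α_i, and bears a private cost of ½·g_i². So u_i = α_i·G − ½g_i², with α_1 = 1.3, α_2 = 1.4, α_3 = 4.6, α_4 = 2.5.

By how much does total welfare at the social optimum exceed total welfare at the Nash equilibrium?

Village i's FOC: ∂u_i/∂g_i = α_i − g_i = 0, so g_i* = α_i.
NE contributions = (1.3, 1.4, 4.6, 2.5); G = 9.8.
W^NE = (Σα)·G − ½Σα_i² = 9.8² − ½·31.06 = 80.51.
Planner sets g_i = Σα_j = 9.8 for every i, so G^SO = 4·9.8 = 39.2.
W^SO = (Σα)·G^SO − ½·4·(Σα)² = (4/2)·9.8² = 192.08.
Deadweight loss = W^SO − W^NE = 111.57.

111.57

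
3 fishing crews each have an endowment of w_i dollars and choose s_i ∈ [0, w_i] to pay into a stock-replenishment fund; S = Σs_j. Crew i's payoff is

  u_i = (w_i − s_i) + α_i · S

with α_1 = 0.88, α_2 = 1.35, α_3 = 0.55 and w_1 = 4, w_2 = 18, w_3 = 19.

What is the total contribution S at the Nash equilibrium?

18

∂u_i/∂s_i = α_i − 1, so crew i contributes w_i if α_i > 1, else 0.
α_i > 1 for i ∈ {2}; NE contributions (0, 18, 0), S = 18.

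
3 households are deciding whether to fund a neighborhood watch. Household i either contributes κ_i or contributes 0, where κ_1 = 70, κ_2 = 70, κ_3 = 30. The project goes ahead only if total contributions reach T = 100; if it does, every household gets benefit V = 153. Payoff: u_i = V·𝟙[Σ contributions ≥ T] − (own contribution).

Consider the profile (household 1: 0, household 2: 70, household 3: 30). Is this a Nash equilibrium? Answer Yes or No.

Total = 100 ≥ 100: provided.
Household 1 (pledges 0, payoff 153): pledging 70 → total 170, payoff 83. No gain.
Household 2 (pledges 70, payoff 83): dropping to 0 → total 30, payoff 0. No gain.
Household 3 (pledges 30, payoff 123): dropping to 0 → total 70, payoff 0. No gain.

Yes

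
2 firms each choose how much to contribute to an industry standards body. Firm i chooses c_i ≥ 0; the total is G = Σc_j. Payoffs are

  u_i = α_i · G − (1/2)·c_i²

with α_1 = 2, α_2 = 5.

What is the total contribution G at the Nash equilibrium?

Firm i's FOC: ∂u_i/∂c_i = α_i − c_i = 0, so c_i* = α_i.
NE contributions = (2, 5); G = 7.

7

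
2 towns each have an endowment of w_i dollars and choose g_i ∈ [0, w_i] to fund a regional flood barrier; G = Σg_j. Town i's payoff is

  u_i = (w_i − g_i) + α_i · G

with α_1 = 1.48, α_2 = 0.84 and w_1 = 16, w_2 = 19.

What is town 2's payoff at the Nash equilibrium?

∂u_i/∂g_i = α_i − 1, so town i contributes w_i if α_i > 1, else 0.
α_i > 1 for i ∈ {1}; NE contributions (16, 0), G = 16.
u_2 = (19 − 0) + 0.84·16 = 32.44.

32.44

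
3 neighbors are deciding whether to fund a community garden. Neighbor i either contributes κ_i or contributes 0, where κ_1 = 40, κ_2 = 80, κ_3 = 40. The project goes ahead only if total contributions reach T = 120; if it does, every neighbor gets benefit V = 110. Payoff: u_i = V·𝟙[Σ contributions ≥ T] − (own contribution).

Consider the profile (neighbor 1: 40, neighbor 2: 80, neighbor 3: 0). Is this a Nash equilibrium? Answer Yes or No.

Yes

Total = 120 ≥ 120: provided.
Neighbor 1 (pledges 40, payoff 70): dropping to 0 → total 80, payoff 0. No gain.
Neighbor 2 (pledges 80, payoff 30): dropping to 0 → total 40, payoff 0. No gain.
Neighbor 3 (pledges 0, payoff 110): pledging 40 → total 160, payoff 70. No gain.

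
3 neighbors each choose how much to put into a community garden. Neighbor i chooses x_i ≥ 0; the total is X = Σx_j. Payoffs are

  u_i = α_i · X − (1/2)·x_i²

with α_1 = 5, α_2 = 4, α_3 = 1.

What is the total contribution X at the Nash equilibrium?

Neighbor i's FOC: ∂u_i/∂x_i = α_i − x_i = 0, so x_i* = α_i.
NE contributions = (5, 4, 1); X = 10.

10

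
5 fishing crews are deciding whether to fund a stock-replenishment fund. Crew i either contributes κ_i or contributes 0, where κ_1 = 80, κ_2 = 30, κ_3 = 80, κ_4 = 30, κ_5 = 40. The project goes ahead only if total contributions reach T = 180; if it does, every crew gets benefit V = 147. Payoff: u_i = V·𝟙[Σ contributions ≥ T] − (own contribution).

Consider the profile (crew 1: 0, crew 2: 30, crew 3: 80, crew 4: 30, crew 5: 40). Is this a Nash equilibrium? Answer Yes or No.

Total = 180 ≥ 180: provided.
Crew 1 (pledges 0, payoff 147): pledging 80 → total 260, payoff 67. No gain.
Crew 2 (pledges 30, payoff 117): dropping to 0 → total 150, payoff 0. No gain.
Crew 3 (pledges 80, payoff 67): dropping to 0 → total 100, payoff 0. No gain.
Crew 4 (pledges 30, payoff 117): dropping to 0 → total 150, payoff 0. No gain.
Crew 5 (pledges 40, payoff 107): dropping to 0 → total 140, payoff 0. No gain.

Yes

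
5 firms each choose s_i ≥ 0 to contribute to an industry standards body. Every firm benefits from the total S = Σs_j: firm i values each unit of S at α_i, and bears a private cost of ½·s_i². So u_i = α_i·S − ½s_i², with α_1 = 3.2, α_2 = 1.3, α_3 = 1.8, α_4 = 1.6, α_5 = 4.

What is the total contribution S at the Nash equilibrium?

11.9

Firm i's FOC: ∂u_i/∂s_i = α_i − s_i = 0, so s_i* = α_i.
NE contributions = (3.2, 1.3, 1.8, 1.6, 4); S = 11.9.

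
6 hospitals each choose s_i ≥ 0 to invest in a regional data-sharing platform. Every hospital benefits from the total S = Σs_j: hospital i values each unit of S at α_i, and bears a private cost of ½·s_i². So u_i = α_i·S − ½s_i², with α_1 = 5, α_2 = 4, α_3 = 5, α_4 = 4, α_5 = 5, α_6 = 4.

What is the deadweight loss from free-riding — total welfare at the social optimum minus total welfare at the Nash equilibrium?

1519.5

Hospital i's FOC: ∂u_i/∂s_i = α_i − s_i = 0, so s_i* = α_i.
NE contributions = (5, 4, 5, 4, 5, 4); S = 27.
W^NE = (Σα)·S − ½Σα_i² = 27² − ½·123 = 667.5.
Planner sets s_i = Σα_j = 27 for every i, so S^SO = 6·27 = 162.
W^SO = (Σα)·S^SO − ½·6·(Σα)² = (6/2)·27² = 2187.
Deadweight loss = W^SO − W^NE = 1519.5.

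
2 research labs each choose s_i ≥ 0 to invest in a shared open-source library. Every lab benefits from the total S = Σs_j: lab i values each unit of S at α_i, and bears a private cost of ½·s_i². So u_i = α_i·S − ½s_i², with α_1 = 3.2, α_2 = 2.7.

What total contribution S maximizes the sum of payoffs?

11.8

Planner FOC: ∂(Σu_j)/∂s_i = (Σα_j) − s_i = 0, so s_i^SO = Σα_j = 5.9 for every i; S^SO = 11.8.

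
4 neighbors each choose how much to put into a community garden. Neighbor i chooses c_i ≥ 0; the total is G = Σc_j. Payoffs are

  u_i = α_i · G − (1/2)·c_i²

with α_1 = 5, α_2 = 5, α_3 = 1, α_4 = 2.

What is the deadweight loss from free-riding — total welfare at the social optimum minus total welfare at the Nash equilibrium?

Neighbor i's FOC: ∂u_i/∂c_i = α_i − c_i = 0, so c_i* = α_i.
NE contributions = (5, 5, 1, 2); G = 13.
W^NE = (Σα)·G − ½Σα_i² = 13² − ½·55 = 141.5.
Planner sets c_i = Σα_j = 13 for every i, so G^SO = 4·13 = 52.
W^SO = (Σα)·G^SO − ½·4·(Σα)² = (4/2)·13² = 338.
Deadweight loss = W^SO − W^NE = 196.5.

196.5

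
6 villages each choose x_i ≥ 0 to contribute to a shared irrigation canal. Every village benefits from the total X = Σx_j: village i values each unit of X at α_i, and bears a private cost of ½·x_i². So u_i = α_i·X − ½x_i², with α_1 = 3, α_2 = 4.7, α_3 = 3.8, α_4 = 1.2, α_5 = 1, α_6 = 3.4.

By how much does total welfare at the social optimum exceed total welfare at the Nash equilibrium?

Village i's FOC: ∂u_i/∂x_i = α_i − x_i = 0, so x_i* = α_i.
NE contributions = (3, 4.7, 3.8, 1.2, 1, 3.4); X = 17.1.
W^NE = (Σα)·X − ½Σα_i² = 17.1² − ½·59.53 = 262.645.
Planner sets x_i = Σα_j = 17.1 for every i, so X^SO = 6·17.1 = 102.6.
W^SO = (Σα)·X^SO − ½·6·(Σα)² = (6/2)·17.1² = 877.23.
Deadweight loss = W^SO − W^NE = 614.585.

614.585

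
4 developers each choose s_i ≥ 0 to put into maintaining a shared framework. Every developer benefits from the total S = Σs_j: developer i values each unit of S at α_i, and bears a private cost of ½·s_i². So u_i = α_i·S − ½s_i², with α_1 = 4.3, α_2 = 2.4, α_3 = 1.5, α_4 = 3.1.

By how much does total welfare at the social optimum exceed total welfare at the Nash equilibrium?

Developer i's FOC: ∂u_i/∂s_i = α_i − s_i = 0, so s_i* = α_i.
NE contributions = (4.3, 2.4, 1.5, 3.1); S = 11.3.
W^NE = (Σα)·S − ½Σα_i² = 11.3² − ½·36.11 = 109.635.
Planner sets s_i = Σα_j = 11.3 for every i, so S^SO = 4·11.3 = 45.2.
W^SO = (Σα)·S^SO − ½·4·(Σα)² = (4/2)·11.3² = 255.38.
Deadweight loss = W^SO − W^NE = 145.745.

145.745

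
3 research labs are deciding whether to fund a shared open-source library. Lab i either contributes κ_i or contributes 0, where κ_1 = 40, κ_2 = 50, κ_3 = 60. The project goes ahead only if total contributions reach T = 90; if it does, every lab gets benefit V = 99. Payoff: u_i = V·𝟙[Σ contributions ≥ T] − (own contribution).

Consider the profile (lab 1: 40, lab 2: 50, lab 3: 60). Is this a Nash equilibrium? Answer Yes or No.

Total = 150 ≥ 90: provided.
Lab 1 (pledges 40, payoff 59): dropping to 0 → total 110, payoff 99. Profitable deviation.

No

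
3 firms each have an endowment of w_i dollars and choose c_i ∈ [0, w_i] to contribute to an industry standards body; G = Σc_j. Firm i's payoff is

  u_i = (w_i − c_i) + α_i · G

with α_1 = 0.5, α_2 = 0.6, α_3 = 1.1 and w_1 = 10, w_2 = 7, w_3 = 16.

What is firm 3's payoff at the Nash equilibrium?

17.6

∂u_i/∂c_i = α_i − 1, so firm i contributes w_i if α_i > 1, else 0.
α_i > 1 for i ∈ {3}; NE contributions (0, 0, 16), G = 16.
u_3 = (16 − 16) + 1.1·16 = 17.6.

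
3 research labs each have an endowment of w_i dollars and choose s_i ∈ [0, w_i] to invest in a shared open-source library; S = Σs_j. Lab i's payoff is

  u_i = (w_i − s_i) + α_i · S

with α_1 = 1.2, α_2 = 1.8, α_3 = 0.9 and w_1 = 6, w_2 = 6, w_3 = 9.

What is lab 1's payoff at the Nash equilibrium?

∂u_i/∂s_i = α_i − 1, so lab i contributes w_i if α_i > 1, else 0.
α_i > 1 for i ∈ {1, 2}; NE contributions (6, 6, 0), S = 12.
u_1 = (6 − 6) + 1.2·12 = 14.4.

14.4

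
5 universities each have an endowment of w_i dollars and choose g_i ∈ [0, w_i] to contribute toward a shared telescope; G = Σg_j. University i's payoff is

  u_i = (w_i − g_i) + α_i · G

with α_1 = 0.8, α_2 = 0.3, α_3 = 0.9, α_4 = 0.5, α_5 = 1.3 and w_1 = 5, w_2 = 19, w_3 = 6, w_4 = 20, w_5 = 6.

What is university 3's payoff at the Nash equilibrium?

11.4

∂u_i/∂g_i = α_i − 1, so university i contributes w_i if α_i > 1, else 0.
α_i > 1 for i ∈ {5}; NE contributions (0, 0, 0, 0, 6), G = 6.
u_3 = (6 − 0) + 0.9·6 = 11.4.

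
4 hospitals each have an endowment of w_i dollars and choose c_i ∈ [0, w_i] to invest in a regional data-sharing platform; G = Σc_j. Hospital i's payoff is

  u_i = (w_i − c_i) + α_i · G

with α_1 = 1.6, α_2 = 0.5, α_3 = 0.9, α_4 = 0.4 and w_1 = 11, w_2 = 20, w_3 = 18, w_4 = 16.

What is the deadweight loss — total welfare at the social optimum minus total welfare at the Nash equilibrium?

∂u_i/∂c_i = α_i − 1, so hospital i contributes w_i if α_i > 1, else 0.
α_i > 1 for i ∈ {1}; NE contributions (11, 0, 0, 0), G = 11.
W^NE = Σw_i − G^NE + (Σα_i)·G^NE = 65 + 2.4·11 = 91.4.
Planner: ∂(Σu_j)/∂c_i = Σα_j − 1 = 2.4 > 0, so everyone contributes w_i; G^SO = 65, W^SO = 65 + 2.4·65 = 221.
Deadweight loss = 129.6.

129.6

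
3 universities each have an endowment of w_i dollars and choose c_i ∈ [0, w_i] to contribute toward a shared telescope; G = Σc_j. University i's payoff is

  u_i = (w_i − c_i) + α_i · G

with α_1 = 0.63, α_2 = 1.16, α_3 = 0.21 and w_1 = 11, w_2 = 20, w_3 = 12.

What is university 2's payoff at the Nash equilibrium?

∂u_i/∂c_i = α_i − 1, so university i contributes w_i if α_i > 1, else 0.
α_i > 1 for i ∈ {2}; NE contributions (0, 20, 0), G = 20.
u_2 = (20 − 20) + 1.16·20 = 23.2.

23.2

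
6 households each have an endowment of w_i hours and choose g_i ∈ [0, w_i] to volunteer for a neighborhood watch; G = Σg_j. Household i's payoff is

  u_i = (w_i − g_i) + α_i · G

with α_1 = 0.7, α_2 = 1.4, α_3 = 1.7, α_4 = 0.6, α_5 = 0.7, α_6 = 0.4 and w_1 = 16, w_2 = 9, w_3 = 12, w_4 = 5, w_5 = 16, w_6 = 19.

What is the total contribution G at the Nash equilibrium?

21

∂u_i/∂g_i = α_i − 1, so household i contributes w_i if α_i > 1, else 0.
α_i > 1 for i ∈ {2, 3}; NE contributions (0, 9, 12, 0, 0, 0), G = 21.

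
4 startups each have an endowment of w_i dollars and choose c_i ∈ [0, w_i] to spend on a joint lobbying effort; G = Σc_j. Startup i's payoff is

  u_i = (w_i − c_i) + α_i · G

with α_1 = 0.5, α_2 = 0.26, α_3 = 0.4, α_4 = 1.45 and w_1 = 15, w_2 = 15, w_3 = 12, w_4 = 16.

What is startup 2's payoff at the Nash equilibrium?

19.16

∂u_i/∂c_i = α_i − 1, so startup i contributes w_i if α_i > 1, else 0.
α_i > 1 for i ∈ {4}; NE contributions (0, 0, 0, 16), G = 16.
u_2 = (15 − 0) + 0.26·16 = 19.16.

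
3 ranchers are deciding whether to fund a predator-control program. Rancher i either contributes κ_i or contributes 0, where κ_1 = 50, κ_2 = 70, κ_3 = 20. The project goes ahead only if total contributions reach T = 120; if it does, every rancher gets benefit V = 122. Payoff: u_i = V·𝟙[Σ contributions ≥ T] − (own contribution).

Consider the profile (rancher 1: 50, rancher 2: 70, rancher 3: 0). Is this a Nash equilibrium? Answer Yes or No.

Yes

Total = 120 ≥ 120: provided.
Rancher 1 (pledges 50, payoff 72): dropping to 0 → total 70, payoff 0. No gain.
Rancher 2 (pledges 70, payoff 52): dropping to 0 → total 50, payoff 0. No gain.
Rancher 3 (pledges 0, payoff 122): pledging 20 → total 140, payoff 102. No gain.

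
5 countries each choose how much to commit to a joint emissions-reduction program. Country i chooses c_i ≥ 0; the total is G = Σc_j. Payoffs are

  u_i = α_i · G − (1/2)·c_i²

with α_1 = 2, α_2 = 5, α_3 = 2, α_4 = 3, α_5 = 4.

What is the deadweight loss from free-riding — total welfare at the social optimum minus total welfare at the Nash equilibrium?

Country i's FOC: ∂u_i/∂c_i = α_i − c_i = 0, so c_i* = α_i.
NE contributions = (2, 5, 2, 3, 4); G = 16.
W^NE = (Σα)·G − ½Σα_i² = 16² − ½·58 = 227.
Planner sets c_i = Σα_j = 16 for every i, so G^SO = 5·16 = 80.
W^SO = (Σα)·G^SO − ½·5·(Σα)² = (5/2)·16² = 640.
Deadweight loss = W^SO − W^NE = 413.

413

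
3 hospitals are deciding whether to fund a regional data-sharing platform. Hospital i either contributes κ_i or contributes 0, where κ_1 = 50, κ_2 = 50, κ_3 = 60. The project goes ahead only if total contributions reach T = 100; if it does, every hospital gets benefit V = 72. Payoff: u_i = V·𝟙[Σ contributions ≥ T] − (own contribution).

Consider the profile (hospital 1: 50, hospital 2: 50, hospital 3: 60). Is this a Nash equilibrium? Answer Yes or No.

Total = 160 ≥ 100: provided.
Hospital 1 (pledges 50, payoff 22): dropping to 0 → total 110, payoff 72. Profitable deviation.

No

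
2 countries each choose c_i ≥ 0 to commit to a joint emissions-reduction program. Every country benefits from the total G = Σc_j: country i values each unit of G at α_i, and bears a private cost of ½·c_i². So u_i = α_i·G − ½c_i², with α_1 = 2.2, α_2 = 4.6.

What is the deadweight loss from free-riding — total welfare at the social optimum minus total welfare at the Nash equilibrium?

Country i's FOC: ∂u_i/∂c_i = α_i − c_i = 0, so c_i* = α_i.
NE contributions = (2.2, 4.6); G = 6.8.
W^NE = (Σα)·G − ½Σα_i² = 6.8² − ½·26 = 33.24.
Planner sets c_i = Σα_j = 6.8 for every i, so G^SO = 2·6.8 = 13.6.
W^SO = (Σα)·G^SO − ½·2·(Σα)² = (2/2)·6.8² = 46.24.
Deadweight loss = W^SO − W^NE = 13.

13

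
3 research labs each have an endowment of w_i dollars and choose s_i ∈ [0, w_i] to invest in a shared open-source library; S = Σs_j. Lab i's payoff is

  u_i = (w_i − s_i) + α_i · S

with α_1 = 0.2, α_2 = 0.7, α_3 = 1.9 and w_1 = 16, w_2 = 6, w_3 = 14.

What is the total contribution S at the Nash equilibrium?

∂u_i/∂s_i = α_i − 1, so lab i contributes w_i if α_i > 1, else 0.
α_i > 1 for i ∈ {3}; NE contributions (0, 0, 14), S = 14.

14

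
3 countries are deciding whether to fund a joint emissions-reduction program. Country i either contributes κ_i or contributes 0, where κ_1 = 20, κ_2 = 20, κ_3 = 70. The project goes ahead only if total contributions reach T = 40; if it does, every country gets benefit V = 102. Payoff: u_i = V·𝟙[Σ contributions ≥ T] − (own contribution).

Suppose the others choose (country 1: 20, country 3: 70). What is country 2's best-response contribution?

0

Others' total = 90 ≥ 40; contributing adds cost 20 for no extra benefit.
Best response: 0.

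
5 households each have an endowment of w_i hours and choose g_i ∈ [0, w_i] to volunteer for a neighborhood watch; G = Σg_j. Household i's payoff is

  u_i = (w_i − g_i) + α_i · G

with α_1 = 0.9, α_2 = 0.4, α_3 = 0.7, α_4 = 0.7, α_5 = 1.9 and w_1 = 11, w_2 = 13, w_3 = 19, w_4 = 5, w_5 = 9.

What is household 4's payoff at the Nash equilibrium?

∂u_i/∂g_i = α_i − 1, so household i contributes w_i if α_i > 1, else 0.
α_i > 1 for i ∈ {5}; NE contributions (0, 0, 0, 0, 9), G = 9.
u_4 = (5 − 0) + 0.7·9 = 11.3.

11.3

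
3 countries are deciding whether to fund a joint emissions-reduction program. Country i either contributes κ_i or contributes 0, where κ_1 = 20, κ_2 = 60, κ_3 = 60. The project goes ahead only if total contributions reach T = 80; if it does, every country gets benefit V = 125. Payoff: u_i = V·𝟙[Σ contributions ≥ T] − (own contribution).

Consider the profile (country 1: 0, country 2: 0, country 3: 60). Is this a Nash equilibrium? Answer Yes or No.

Total = 60 < 80: not provided.
Country 1 (pledges 0, payoff 0): pledging 20 → total 80, payoff 105. Profitable deviation.

No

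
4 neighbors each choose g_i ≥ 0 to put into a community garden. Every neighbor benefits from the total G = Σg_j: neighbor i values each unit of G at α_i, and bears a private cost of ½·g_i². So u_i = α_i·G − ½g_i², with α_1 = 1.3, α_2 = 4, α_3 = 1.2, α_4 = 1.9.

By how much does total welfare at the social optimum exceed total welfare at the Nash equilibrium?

81.93

Neighbor i's FOC: ∂u_i/∂g_i = α_i − g_i = 0, so g_i* = α_i.
NE contributions = (1.3, 4, 1.2, 1.9); G = 8.4.
W^NE = (Σα)·G − ½Σα_i² = 8.4² − ½·22.74 = 59.19.
Planner sets g_i = Σα_j = 8.4 for every i, so G^SO = 4·8.4 = 33.6.
W^SO = (Σα)·G^SO − ½·4·(Σα)² = (4/2)·8.4² = 141.12.
Deadweight loss = W^SO − W^NE = 81.93.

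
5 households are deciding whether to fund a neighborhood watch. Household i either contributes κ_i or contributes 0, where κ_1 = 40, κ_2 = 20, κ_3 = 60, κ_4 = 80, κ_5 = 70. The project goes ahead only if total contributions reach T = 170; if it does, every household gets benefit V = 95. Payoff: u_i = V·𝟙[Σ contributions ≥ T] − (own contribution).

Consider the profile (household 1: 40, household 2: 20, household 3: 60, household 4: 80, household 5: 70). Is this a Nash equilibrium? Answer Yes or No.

Total = 270 ≥ 170: provided.
Household 1 (pledges 40, payoff 55): dropping to 0 → total 230, payoff 95. Profitable deviation.

No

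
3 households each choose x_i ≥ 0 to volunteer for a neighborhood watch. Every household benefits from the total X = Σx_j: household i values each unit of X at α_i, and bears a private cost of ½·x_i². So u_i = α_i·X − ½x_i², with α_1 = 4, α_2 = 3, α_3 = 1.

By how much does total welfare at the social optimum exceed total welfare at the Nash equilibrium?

Household i's FOC: ∂u_i/∂x_i = α_i − x_i = 0, so x_i* = α_i.
NE contributions = (4, 3, 1); X = 8.
W^NE = (Σα)·X − ½Σα_i² = 8² − ½·26 = 51.
Planner sets x_i = Σα_j = 8 for every i, so X^SO = 3·8 = 24.
W^SO = (Σα)·X^SO − ½·3·(Σα)² = (3/2)·8² = 96.
Deadweight loss = W^SO − W^NE = 45.

45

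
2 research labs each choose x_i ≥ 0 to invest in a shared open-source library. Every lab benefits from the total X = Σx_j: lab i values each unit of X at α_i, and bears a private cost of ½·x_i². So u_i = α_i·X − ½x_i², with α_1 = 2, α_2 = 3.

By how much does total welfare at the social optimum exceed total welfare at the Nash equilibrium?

6.5

Lab i's FOC: ∂u_i/∂x_i = α_i − x_i = 0, so x_i* = α_i.
NE contributions = (2, 3); X = 5.
W^NE = (Σα)·X − ½Σα_i² = 5² − ½·13 = 18.5.
Planner sets x_i = Σα_j = 5 for every i, so X^SO = 2·5 = 10.
W^SO = (Σα)·X^SO − ½·2·(Σα)² = (2/2)·5² = 25.
Deadweight loss = W^SO − W^NE = 6.5.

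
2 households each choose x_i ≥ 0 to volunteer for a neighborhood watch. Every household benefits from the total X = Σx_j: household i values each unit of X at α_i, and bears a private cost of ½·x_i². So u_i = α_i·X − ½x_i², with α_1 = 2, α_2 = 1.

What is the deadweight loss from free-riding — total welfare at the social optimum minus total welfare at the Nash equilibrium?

2.5

Household i's FOC: ∂u_i/∂x_i = α_i − x_i = 0, so x_i* = α_i.
NE contributions = (2, 1); X = 3.
W^NE = (Σα)·X − ½Σα_i² = 3² − ½·5 = 6.5.
Planner sets x_i = Σα_j = 3 for every i, so X^SO = 2·3 = 6.
W^SO = (Σα)·X^SO − ½·2·(Σα)² = (2/2)·3² = 9.
Deadweight loss = W^SO − W^NE = 2.5.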